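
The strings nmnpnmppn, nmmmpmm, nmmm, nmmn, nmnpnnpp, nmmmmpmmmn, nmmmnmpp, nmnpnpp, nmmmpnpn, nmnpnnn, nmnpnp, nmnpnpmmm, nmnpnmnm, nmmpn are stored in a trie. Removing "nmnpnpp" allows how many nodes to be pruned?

1

After clearing the end-marker at "nmnpnpp", prune upward until reaching a node still needed by another word.
The suffix "p" (1 node) is used only by "nmnpnpp"; the node for "nmnpnp" still has the child "m", so pruning stops there.
Nodes removed: 1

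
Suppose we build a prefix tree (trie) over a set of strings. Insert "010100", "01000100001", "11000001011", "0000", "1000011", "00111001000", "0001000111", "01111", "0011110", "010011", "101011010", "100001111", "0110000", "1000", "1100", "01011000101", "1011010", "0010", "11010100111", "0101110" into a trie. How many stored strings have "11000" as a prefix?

1

Walk to "11000"; the words in its subtree are exactly those with that prefix.
Matches: "11000001011"
Count: 1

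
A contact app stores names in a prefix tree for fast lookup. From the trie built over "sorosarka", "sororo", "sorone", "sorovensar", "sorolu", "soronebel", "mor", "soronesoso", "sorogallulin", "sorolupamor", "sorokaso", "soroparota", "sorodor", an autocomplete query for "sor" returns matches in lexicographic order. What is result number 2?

sorogallulin

Filter for "sor…" and sort: "sorodor", "sorogallulin", "sorokaso", "sorolu", "sorolupamor", "sorone", "soronebel", "soronesoso", "soroparota", "sororo", "sorosarka", "sorovensar"
Position 2: sorogallulin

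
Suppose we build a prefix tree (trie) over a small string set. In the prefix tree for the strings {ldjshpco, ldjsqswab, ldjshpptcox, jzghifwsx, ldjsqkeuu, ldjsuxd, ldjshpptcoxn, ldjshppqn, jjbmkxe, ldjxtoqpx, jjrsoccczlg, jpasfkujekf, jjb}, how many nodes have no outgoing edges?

A leaf is a node with no children — equivalently, the end of a word that is not a proper prefix of any other stored word.
Those words: "jjbmkxe", "jjrsoccczlg", "jpasfkujekf", "jzghifwsx", "ldjshpco", "ldjshppqn", "ldjshpptcoxn", "ldjsqkeuu", "ldjsqswab", "ldjsuxd", "ldjxtoqpx"
Leaf count: 11

11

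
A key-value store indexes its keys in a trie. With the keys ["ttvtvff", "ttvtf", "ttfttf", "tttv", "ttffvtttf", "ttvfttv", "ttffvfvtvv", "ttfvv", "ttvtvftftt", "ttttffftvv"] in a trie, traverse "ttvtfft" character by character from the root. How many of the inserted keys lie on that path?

1

Traverse "ttvtfft" character by character; count nodes along the way that are marked as word ends.
Prefixes of the query that are stored words: "ttvtf"
Count: 1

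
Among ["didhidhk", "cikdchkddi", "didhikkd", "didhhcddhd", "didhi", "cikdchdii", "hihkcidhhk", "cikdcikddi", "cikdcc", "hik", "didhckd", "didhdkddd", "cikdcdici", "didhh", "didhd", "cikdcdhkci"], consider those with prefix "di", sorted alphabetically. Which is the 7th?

didhidhk

Words with prefix "di", in lexicographic order: "didhckd", "didhd", "didhdkddd", "didhh", "didhhcddhd", "didhi", "didhidhk", "didhikkd"
The 7th is didhidhk.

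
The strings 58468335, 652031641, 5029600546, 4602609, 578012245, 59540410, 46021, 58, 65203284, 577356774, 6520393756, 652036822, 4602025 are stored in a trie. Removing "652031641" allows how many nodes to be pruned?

4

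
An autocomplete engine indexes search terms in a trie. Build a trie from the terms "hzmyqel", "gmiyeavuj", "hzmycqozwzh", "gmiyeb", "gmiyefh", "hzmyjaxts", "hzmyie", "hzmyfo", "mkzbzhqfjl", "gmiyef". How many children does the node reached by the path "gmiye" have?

3

Walk "gmiye" from the root, arriving at one node.
Characters that immediately follow "gmiye" among the stored strings: {a, b, f}.
That node has 3 child edges.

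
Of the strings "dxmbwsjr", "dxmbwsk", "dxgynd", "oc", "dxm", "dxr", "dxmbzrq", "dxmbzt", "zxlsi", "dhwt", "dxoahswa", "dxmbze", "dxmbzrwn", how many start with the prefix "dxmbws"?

Filter for entries beginning with "dxmbws":
Matches: "dxmbwsjr", "dxmbwsk"
Count: 2

2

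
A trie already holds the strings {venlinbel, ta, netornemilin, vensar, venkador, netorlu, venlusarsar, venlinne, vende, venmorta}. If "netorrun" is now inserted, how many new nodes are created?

Walking "netorrun" from the root, the first 5 characters ("netor") follow existing edges; "r" is the first miss.
Each of the 3 remaining characters creates one node.

3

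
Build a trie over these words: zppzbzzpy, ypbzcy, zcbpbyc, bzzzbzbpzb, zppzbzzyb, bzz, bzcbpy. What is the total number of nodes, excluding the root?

Insert word by word; a character creates a node only if that edge doesn't already exist:
  "zppzbzzpy" → 9 new (z, p, p, z, b, z, z, p, y)
  "ypbzcy" → 6 new (y, p, b, z, c, y)
  "zcbpbyc" → prefix "z" already present; 6 new (c, b, p, b, y, c)
  "bzzzbzbpzb" → 10 new (b, z, z, z, b, z, b, p, z, b)
  "zppzbzzyb" → prefix "zppzbzz" already present; 2 new (y, b)
  "bzz" → prefix "bzz" already present; 0 new (none)
  "bzcbpy" → prefix "bz" already present; 4 new (c, b, p, y)
Total nodes = 9 + 6 + 6 + 10 + 2 + 0 + 4 = 37

37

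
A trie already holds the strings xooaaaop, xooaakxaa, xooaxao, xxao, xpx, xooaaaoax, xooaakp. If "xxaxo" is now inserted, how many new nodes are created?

2

"xxa" is already a path in the trie; the remaining "xo" must be added.
Each of the 2 remaining characters creates one node.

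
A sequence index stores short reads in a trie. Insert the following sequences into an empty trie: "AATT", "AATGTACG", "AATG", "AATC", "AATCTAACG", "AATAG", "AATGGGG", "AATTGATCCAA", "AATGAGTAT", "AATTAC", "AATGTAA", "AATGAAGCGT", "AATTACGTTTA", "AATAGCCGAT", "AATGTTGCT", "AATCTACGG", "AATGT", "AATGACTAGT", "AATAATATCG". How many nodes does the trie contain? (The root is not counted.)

Count nodes per top-level branch (shared prefixes stored once):
  'A'-branch (AATAATATCG, AATAG, AATAGCCGAT, AATC, AATCTAACG, AATCTACGG, AATG, AATGAAGCGT, AATGACTAGT, AATGAGTAT, AATGGGG, AATGT, AATGTAA, AATGTACG, AATGTTGCT, AATT, AATTAC, AATTACGTTTA, AATTGATCCAA): 68 nodes
Sum: 68

68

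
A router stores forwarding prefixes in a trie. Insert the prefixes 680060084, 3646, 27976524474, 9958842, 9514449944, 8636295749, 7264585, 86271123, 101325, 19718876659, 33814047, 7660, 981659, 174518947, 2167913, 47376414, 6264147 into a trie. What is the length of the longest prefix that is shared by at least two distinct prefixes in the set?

2

The deepest shared node is where two words last agree before diverging.
e.g. "86271123" and "8636295749" share the prefix "86" of length 2; no pair shares a longer one.
Longest shared-prefix length: 2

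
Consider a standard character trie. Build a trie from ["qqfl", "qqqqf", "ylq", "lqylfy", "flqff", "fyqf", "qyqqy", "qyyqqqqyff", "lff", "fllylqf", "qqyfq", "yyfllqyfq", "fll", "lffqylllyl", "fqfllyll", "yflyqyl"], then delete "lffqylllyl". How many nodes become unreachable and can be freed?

Walk "lffqylllyl" from the leaf back toward the root, removing each node that no remaining word uses.
The suffix "qylllyl" (7 nodes) is used only by "lffqylllyl"; "lff" is itself a stored word, so pruning stops there.
Nodes removed: 7

7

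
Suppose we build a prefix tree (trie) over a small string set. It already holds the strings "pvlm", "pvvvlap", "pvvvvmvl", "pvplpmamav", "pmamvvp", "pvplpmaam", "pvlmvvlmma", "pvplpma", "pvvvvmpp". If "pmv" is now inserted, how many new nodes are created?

Walking "pmv" from the root, the first 2 characters ("pm") follow existing edges; "v" is the first miss.
New nodes needed: |"pmv"| − 2 = 3 − 2 = 1.

1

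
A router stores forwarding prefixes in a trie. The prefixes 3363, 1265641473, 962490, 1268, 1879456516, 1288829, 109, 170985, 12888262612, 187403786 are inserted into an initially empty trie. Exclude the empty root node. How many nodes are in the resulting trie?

Count nodes per top-level branch (shared prefixes stored once):
  '1'-branch (109, 1265641473, 1268, 12888262612, 1288829, 170985, 187403786, 1879456516): 43 nodes
  '3'-branch (3363): 4 nodes
  '9'-branch (962490): 6 nodes
Sum: 53

53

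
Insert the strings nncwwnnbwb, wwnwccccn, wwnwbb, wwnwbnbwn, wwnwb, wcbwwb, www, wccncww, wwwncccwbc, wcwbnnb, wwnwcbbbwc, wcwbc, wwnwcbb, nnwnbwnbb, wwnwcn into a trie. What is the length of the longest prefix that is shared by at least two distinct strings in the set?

7

Equivalently: take the maximum, over all pairs, of their longest common prefix length.
e.g. "wwnwcbb" and "wwnwcbbbwc" share the prefix "wwnwcbb" of length 7; no pair shares a longer one.
Longest shared-prefix length: 7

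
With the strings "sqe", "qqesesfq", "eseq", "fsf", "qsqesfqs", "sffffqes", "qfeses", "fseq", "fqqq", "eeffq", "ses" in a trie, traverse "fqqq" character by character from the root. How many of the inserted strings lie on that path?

1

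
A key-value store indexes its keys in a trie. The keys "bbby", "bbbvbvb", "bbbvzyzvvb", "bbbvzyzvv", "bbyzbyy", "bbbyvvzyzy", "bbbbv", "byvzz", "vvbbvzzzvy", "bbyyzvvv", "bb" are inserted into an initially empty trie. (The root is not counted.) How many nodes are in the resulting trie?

46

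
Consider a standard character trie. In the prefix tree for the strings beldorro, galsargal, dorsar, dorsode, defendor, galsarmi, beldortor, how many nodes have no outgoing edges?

A leaf is a node with no children — equivalently, the end of a word that is not a proper prefix of any other stored word.
Those words: "beldorro", "beldortor", "defendor", "dorsar", "dorsode", "galsargal", "galsarmi"
Leaf count: 7

7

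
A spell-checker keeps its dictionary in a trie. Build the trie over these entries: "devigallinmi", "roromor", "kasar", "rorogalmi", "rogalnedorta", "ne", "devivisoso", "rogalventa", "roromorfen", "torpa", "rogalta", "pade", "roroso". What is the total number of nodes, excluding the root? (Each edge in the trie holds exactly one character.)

68

Count nodes per top-level branch (shared prefixes stored once):
  'd'-branch (devigallinmi, devivisoso): 18 nodes
  'k'-branch (kasar): 5 nodes
  'n'-branch (ne): 2 nodes
  'p'-branch (pade): 4 nodes
  'r'-branch (rogalnedorta, rogalta, rogalventa, rorogalmi, roromor, roromorfen, roroso): 34 nodes
  't'-branch (torpa): 5 nodes
Sum: 68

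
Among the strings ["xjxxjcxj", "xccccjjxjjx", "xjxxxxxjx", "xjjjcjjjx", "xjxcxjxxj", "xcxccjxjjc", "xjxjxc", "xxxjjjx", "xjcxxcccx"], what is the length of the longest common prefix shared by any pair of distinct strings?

Look for the deepest trie node that still has at least two words in its subtree.
e.g. "xjxxjcxj" and "xjxxxxxjx" share the prefix "xjxx" of length 4; no pair shares a longer one.
Longest shared-prefix length: 4

4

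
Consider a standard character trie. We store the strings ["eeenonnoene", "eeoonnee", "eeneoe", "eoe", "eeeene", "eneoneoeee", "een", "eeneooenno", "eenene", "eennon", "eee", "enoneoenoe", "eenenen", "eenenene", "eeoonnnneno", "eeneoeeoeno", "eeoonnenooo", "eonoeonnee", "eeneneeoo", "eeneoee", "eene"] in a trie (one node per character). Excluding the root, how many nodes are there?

80

Count nodes per top-level branch (shared prefixes stored once):
  'e'-branch (eee, eeeene, eeenonnoene, een, eene, eenene, eeneneeoo, eenenen, eenenene, eeneoe, eeneoee, eeneoeeoeno, eeneooenno, eennon, eeoonnee, eeoonnenooo, eeoonnnneno, eneoneoeee, enoneoenoe, eoe, eonoeonnee): 80 nodes
Sum: 80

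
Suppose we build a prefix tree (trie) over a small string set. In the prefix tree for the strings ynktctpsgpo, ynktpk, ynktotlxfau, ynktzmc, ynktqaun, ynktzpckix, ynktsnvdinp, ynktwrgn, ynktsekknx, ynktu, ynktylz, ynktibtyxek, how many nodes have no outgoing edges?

Leaves are exactly the stored words that no other stored word extends.
Those words: "ynktctpsgpo", "ynktibtyxek", "ynktotlxfau", "ynktpk", "ynktqaun", "ynktsekknx", "ynktsnvdinp", "ynktu", "ynktwrgn", "ynktylz", "ynktzmc", "ynktzpckix"
Leaf count: 12

12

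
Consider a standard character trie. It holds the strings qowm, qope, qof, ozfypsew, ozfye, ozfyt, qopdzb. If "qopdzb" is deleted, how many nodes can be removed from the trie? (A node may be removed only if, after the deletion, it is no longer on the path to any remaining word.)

A node on "qopdzb"'s path can go only if nothing else ends at it or branches off below it.
The suffix "dzb" (3 nodes) is used only by "qopdzb"; the node for "qop" still has the child "e", so pruning stops there.
Nodes removed: 3

3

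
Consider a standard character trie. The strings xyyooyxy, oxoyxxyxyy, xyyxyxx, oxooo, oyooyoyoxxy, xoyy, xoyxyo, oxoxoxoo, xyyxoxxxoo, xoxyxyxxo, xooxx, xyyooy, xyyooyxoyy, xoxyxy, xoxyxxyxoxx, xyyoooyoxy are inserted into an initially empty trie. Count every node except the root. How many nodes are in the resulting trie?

For each word, the new-node count is its length minus the longest prefix already in the trie:
  "xyyooyxy" → 8 new (x, y, y, o, o, y, x, y)
  "oxoyxxyxyy" → 10 new (o, x, o, y, x, x, y, x, y, y)
  "xyyxyxx" → prefix "xyy" already present; 4 new (x, y, x, x)
  "oxooo" → prefix "oxo" already present; 2 new (o, o)
  "oyooyoyoxxy" → prefix "o" already present; 10 new (y, o, o, y, o, y, o, x, x, y)
  "xoyy" → prefix "x" already present; 3 new (o, y, y)
  "xoyxyo" → prefix "xoy" already present; 3 new (x, y, o)
  "oxoxoxoo" → prefix "oxo" already present; 5 new (x, o, x, o, o)
  "xyyxoxxxoo" → prefix "xyyx" already present; 6 new (o, x, x, x, o, o)
  "xoxyxyxxo" → prefix "xo" already present; 7 new (x, y, x, y, x, x, o)
  "xooxx" → prefix "xo" already present; 3 new (o, x, x)
  "xyyooy" → prefix "xyyooy" already present; 0 new (none)
  "xyyooyxoyy" → prefix "xyyooyx" already present; 3 new (o, y, y)
  "xoxyxy" → prefix "xoxyxy" already present; 0 new (none)
  "xoxyxxyxoxx" → prefix "xoxyx" already present; 6 new (x, y, x, o, x, x)
  "xyyoooyoxy" → prefix "xyyoo" already present; 5 new (o, y, o, x, y)
Total nodes = 8 + 10 + 4 + 2 + 10 + 3 + 3 + 5 + 6 + 7 + 3 + 0 + 3 + 0 + 6 + 5 = 75

75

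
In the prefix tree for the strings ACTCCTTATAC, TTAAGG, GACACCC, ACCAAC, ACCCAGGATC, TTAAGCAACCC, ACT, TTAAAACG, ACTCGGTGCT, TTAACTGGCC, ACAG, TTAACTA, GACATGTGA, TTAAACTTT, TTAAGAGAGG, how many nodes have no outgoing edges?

A leaf is a node with no children — equivalently, the end of a word that is not a proper prefix of any other stored word.
Those words: "ACAG", "ACCAAC", "ACCCAGGATC", "ACTCCTTATAC", "ACTCGGTGCT", "GACACCC", "GACATGTGA", "TTAAAACG", "TTAAACTTT", "TTAACTA", "TTAACTGGCC", "TTAAGAGAGG", "TTAAGCAACCC", "TTAAGG"
Leaf count: 14

14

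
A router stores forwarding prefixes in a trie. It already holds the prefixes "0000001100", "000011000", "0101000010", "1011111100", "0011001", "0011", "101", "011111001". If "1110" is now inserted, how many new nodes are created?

3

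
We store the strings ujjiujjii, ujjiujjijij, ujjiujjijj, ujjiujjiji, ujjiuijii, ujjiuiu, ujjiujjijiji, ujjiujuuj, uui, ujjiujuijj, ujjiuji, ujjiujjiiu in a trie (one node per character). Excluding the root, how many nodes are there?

29

For each word, the new-node count is its length minus the longest prefix already in the trie:
  "ujjiujjii" → 9 new (u, j, j, i, u, j, j, i, i)
  "ujjiujjijij" → prefix "ujjiujji" already present; 3 new (j, i, j)
  "ujjiujjijj" → prefix "ujjiujjij" already present; 1 new (j)
  "ujjiujjiji" → prefix "ujjiujjiji" already present; 0 new (none)
  "ujjiuijii" → prefix "ujjiu" already present; 4 new (i, j, i, i)
  "ujjiuiu" → prefix "ujjiui" already present; 1 new (u)
  "ujjiujjijiji" → prefix "ujjiujjijij" already present; 1 new (i)
  "ujjiujuuj" → prefix "ujjiuj" already present; 3 new (u, u, j)
  "uui" → prefix "u" already present; 2 new (u, i)
  "ujjiujuijj" → prefix "ujjiuju" already present; 3 new (i, j, j)
  "ujjiuji" → prefix "ujjiuj" already present; 1 new (i)
  "ujjiujjiiu" → prefix "ujjiujjii" already present; 1 new (u)
Total nodes = 9 + 3 + 1 + 0 + 4 + 1 + 1 + 3 + 2 + 3 + 1 + 1 = 29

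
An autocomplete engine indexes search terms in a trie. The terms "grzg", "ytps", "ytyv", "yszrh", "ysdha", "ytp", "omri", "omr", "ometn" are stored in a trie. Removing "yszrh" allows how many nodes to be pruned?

3

After clearing the end-marker at "yszrh", prune upward until reaching a node still needed by another word.
The suffix "zrh" (3 nodes) is used only by "yszrh"; the node for "ys" still has the child "d", so pruning stops there.
Nodes removed: 3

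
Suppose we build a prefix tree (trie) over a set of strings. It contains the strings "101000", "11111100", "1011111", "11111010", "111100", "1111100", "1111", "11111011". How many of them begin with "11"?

Traverse to the node for "11", then collect every word in that subtree.
Words under "11": 1111, 111100, 1111100, 11111010, 11111011, 11111100
Count: 6

6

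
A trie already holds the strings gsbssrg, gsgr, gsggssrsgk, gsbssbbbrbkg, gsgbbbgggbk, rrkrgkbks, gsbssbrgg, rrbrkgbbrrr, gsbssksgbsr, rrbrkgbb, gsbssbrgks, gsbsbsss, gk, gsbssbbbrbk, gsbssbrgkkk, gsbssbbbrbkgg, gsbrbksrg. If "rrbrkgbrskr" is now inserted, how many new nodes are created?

"rrbrkgb" is already a path in the trie; the remaining "rskr" must be added.
Each of the 4 remaining characters creates one node.

4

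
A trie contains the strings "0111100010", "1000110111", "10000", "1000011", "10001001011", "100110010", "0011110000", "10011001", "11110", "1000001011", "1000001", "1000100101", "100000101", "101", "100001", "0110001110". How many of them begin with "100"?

11

Traverse to the node for "100", then collect every word in that subtree.
Words under "100": 10000, 1000001, 100000101, 1000001011, 100001, 1000011, 1000100101, 10001001011, 1000110111, 10011001, 100110010
Count: 11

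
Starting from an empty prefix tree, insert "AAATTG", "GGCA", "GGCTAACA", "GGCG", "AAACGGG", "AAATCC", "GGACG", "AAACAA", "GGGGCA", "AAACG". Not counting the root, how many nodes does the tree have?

31

Trie structure (* marks end of a word):
(root)
├─ A
│  └─ A
│     └─ A
│        ├─ C
│        │  ├─ A
│        │  │  └─ A *
│        │  └─ G *
│        │     └─ G
│        │        └─ G *
│        └─ T
│           ├─ C
│           │  └─ C *
│           └─ T
│              └─ G *
└─ G
   └─ G
      ├─ A
      │  └─ C
      │     └─ G *
      ├─ C
      │  ├─ A *
      │  ├─ G *
      │  └─ T
      │     └─ A
      │        └─ A
      │           └─ C
      │              └─ A *
      └─ G
         └─ G
            └─ C
               └─ A *
Counting every labelled node above: 31.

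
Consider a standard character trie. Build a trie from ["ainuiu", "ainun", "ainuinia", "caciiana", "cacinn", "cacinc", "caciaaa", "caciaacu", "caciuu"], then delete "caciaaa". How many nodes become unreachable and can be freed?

After clearing the end-marker at "caciaaa", prune upward until reaching a node still needed by another word.
The suffix "a" (1 node) is used only by "caciaaa"; the node for "caciaa" still has the child "c", so pruning stops there.
Nodes removed: 1

1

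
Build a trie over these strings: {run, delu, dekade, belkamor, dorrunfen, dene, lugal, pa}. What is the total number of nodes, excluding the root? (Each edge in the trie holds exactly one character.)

Count nodes per top-level branch (shared prefixes stored once):
  'b'-branch (belkamor): 8 nodes
  'd'-branch (dekade, delu, dene, dorrunfen): 18 nodes
  'l'-branch (lugal): 5 nodes
  'p'-branch (pa): 2 nodes
  'r'-branch (run): 3 nodes
Sum: 36

36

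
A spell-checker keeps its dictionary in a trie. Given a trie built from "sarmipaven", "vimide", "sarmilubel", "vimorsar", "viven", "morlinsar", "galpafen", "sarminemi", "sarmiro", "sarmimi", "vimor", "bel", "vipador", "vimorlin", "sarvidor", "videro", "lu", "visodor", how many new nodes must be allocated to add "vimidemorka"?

Walking "vimidemorka" from the root, the first 6 characters ("vimide") follow existing edges; "m" is the first miss.
Each of the 5 remaining characters creates one node.

5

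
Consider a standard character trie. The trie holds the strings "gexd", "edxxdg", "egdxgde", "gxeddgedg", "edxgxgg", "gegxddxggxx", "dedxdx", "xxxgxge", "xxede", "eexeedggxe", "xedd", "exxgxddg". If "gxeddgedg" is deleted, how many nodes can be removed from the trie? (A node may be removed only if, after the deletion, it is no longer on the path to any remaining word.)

A node on "gxeddgedg"'s path can go only if nothing else ends at it or branches off below it.
The suffix "xeddgedg" (8 nodes) is used only by "gxeddgedg"; the node for "g" still has the child "e", so pruning stops there.
Nodes removed: 8

8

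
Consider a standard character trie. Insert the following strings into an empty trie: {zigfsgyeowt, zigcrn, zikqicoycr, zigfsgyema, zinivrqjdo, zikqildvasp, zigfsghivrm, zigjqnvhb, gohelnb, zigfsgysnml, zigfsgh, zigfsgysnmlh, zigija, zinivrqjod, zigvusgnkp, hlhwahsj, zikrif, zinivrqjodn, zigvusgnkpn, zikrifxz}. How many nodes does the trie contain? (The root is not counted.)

Insert word by word; a character creates a node only if that edge doesn't already exist:
  "zigfsgyeowt" → 11 new (z, i, g, f, s, g, y, e, o, w, t)
  "zigcrn" → prefix "zig" already present; 3 new (c, r, n)
  "zikqicoycr" → prefix "zi" already present; 8 new (k, q, i, c, o, y, c, r)
  "zigfsgyema" → prefix "zigfsgye" already present; 2 new (m, a)
  "zinivrqjdo" → prefix "zi" already present; 8 new (n, i, v, r, q, j, d, o)
  "zikqildvasp" → prefix "zikqi" already present; 6 new (l, d, v, a, s, p)
  "zigfsghivrm" → prefix "zigfsg" already present; 5 new (h, i, v, r, m)
  "zigjqnvhb" → prefix "zig" already present; 6 new (j, q, n, v, h, b)
  "gohelnb" → 7 new (g, o, h, e, l, n, b)
  "zigfsgysnml" → prefix "zigfsgy" already present; 4 new (s, n, m, l)
  "zigfsgh" → prefix "zigfsgh" already present; 0 new (none)
  "zigfsgysnmlh" → prefix "zigfsgysnml" already present; 1 new (h)
  "zigija" → prefix "zig" already present; 3 new (i, j, a)
  "zinivrqjod" → prefix "zinivrqj" already present; 2 new (o, d)
  "zigvusgnkp" → prefix "zig" already present; 7 new (v, u, s, g, n, k, p)
  "hlhwahsj" → 8 new (h, l, h, w, a, h, s, j)
  "zikrif" → prefix "zik" already present; 3 new (r, i, f)
  "zinivrqjodn" → prefix "zinivrqjod" already present; 1 new (n)
  "zigvusgnkpn" → prefix "zigvusgnkp" already present; 1 new (n)
  "zikrifxz" → prefix "zikrif" already present; 2 new (x, z)
Total nodes = 11 + 3 + 8 + 2 + 8 + 6 + 5 + 6 + 7 + 4 + 0 + 1 + 3 + 2 + 7 + 8 + 3 + 1 + 1 + 2 = 88

88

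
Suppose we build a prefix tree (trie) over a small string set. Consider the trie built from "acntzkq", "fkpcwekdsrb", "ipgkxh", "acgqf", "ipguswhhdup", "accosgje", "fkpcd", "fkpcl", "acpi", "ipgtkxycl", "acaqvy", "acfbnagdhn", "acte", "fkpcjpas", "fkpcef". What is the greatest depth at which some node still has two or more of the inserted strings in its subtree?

4

Look for the deepest trie node that still has at least two words in its subtree.
e.g. "fkpcd" and "fkpcef" share the prefix "fkpc" of length 4; no pair shares a longer one.
Longest shared-prefix length: 4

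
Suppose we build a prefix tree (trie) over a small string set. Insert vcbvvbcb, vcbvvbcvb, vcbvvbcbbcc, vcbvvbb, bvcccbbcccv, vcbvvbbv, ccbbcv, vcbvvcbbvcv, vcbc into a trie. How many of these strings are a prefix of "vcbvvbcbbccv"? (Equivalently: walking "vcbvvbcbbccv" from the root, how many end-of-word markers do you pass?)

2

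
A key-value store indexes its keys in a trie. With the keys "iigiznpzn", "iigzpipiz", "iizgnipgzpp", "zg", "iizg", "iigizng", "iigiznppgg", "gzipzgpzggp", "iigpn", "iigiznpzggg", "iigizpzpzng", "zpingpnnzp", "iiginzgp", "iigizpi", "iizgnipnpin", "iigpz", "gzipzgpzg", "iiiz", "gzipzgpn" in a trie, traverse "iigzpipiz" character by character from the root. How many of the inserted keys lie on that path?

Check each prefix of "iigzpipiz" against the stored set — each match is an end-marker on the path.
Prefixes of the query that are stored words: "iigzpipiz"
Count: 1

1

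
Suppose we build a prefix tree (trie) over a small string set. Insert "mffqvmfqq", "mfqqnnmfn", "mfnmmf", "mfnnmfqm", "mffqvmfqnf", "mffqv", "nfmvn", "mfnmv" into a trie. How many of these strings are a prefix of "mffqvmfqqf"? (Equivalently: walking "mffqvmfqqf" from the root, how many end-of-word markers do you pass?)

2

Walk "mffqvmfqqf" from the root; an end-of-word marker is hit whenever a stored word is a prefix of "mffqvmfqqf".
Prefixes of the query that are stored words: "mffqv", "mffqvmfqq"
Count: 2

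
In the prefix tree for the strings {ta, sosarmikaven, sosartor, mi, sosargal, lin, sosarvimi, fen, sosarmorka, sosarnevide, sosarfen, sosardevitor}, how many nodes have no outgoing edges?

Leaves are exactly the stored words that no other stored word extends.
Those words: "fen", "lin", "mi", "sosardevitor", "sosarfen", "sosargal", "sosarmikaven", "sosarmorka", "sosarnevide", "sosartor", "sosarvimi", "ta"
Leaf count: 12

12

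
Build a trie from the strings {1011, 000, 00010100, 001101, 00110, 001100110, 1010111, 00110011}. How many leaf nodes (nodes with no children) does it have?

5

A leaf is a node with no children — equivalently, the end of a word that is not a proper prefix of any other stored word.
Those words: "00010100", "001100110", "001101", "1010111", "1011"
Leaf count: 5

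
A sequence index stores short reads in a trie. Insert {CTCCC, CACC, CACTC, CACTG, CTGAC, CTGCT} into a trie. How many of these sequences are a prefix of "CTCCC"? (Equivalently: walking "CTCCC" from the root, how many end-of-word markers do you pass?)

1

Walk "CTCCC" from the root; an end-of-word marker is hit whenever a stored word is a prefix of "CTCCC".
Prefixes of the query that are stored words: "CTCCC"
Count: 1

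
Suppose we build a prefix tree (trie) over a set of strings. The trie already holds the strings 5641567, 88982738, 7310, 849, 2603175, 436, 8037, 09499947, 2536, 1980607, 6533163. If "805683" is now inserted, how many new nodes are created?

4

The longest prefix of "805683" already in the trie is "80" (length 2).
Each of the 4 remaining characters creates one node.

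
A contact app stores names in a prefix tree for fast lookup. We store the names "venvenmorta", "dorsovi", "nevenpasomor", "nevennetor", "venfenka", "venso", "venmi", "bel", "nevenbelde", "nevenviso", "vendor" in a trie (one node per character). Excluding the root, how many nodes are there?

Insert word by word; a character creates a node only if that edge doesn't already exist:
  "venvenmorta" → 11 new (v, e, n, v, e, n, m, o, r, t, a)
  "dorsovi" → 7 new (d, o, r, s, o, v, i)
  "nevenpasomor" → 12 new (n, e, v, e, n, p, a, s, o, m, o, r)
  "nevennetor" → prefix "neven" already present; 5 new (n, e, t, o, r)
  "venfenka" → prefix "ven" already present; 5 new (f, e, n, k, a)
  "venso" → prefix "ven" already present; 2 new (s, o)
  "venmi" → prefix "ven" already present; 2 new (m, i)
  "bel" → 3 new (b, e, l)
  "nevenbelde" → prefix "neven" already present; 5 new (b, e, l, d, e)
  "nevenviso" → prefix "neven" already present; 4 new (v, i, s, o)
  "vendor" → prefix "ven" already present; 3 new (d, o, r)
Total nodes = 11 + 7 + 12 + 5 + 5 + 2 + 2 + 3 + 5 + 4 + 3 = 59

59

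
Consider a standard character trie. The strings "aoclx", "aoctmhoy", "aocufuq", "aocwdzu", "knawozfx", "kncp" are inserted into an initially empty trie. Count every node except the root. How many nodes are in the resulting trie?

28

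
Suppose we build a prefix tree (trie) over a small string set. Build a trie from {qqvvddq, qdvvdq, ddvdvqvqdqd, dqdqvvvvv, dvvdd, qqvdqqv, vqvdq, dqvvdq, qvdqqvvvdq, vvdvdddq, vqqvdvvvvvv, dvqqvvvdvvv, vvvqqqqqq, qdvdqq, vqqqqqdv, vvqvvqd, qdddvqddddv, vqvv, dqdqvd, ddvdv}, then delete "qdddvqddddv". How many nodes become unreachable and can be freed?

9

A node on "qdddvqddddv"'s path can go only if nothing else ends at it or branches off below it.
The suffix "ddvqddddv" (9 nodes) is used only by "qdddvqddddv"; the node for "qd" still has the child "v", so pruning stops there.
Nodes removed: 9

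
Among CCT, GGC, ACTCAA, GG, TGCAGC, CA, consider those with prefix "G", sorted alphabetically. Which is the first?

GG

DFS of the "G" subtree visits, in order: "GG", "GGC"
The 1st is GG.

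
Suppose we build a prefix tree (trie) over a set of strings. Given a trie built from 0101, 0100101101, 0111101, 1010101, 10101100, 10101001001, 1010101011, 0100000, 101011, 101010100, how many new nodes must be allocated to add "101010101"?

Every character of "101010101" already lies on an existing path (it is a prefix of some stored word).
No new nodes are needed: 0.

0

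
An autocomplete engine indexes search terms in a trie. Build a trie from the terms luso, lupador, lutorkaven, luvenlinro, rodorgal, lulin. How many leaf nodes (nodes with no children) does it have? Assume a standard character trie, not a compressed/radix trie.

6

Leaves are exactly the stored words that no other stored word extends.
Those words: "lulin", "lupador", "luso", "lutorkaven", "luvenlinro", "rodorgal"
Leaf count: 6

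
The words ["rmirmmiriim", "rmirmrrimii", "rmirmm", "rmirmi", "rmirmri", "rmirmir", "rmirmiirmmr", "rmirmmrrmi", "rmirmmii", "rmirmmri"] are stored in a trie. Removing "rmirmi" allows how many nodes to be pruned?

After clearing the end-marker at "rmirmi", prune upward until reaching a node still needed by another word.
Every node on "rmirmi" is still needed (e.g. by "rmirmir"), so nothing is freed.
Nodes removed: 0

0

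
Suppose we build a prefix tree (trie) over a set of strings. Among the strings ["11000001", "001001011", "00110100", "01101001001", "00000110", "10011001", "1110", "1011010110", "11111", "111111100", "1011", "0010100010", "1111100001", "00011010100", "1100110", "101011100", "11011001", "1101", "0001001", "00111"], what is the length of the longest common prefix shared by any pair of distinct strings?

5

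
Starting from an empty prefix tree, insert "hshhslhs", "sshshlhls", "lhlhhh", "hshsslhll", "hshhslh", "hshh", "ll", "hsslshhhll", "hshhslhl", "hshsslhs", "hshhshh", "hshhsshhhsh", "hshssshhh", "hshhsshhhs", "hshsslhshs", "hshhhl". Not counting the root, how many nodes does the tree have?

Insert word by word; a character creates a node only if that edge doesn't already exist:
  "hshhslhs" → 8 new (h, s, h, h, s, l, h, s)
  "sshshlhls" → 9 new (s, s, h, s, h, l, h, l, s)
  "lhlhhh" → 6 new (l, h, l, h, h, h)
  "hshsslhll" → prefix "hsh" already present; 6 new (s, s, l, h, l, l)
  "hshhslh" → prefix "hshhslh" already present; 0 new (none)
  "hshh" → prefix "hshh" already present; 0 new (none)
  "ll" → prefix "l" already present; 1 new (l)
  "hsslshhhll" → prefix "hs" already present; 8 new (s, l, s, h, h, h, l, l)
  "hshhslhl" → prefix "hshhslh" already present; 1 new (l)
  "hshsslhs" → prefix "hshsslh" already present; 1 new (s)
  "hshhshh" → prefix "hshhs" already present; 2 new (h, h)
  "hshhsshhhsh" → prefix "hshhs" already present; 6 new (s, h, h, h, s, h)
  "hshssshhh" → prefix "hshss" already present; 4 new (s, h, h, h)
  "hshhsshhhs" → prefix "hshhsshhhs" already present; 0 new (none)
  "hshsslhshs" → prefix "hshsslhs" already present; 2 new (h, s)
  "hshhhl" → prefix "hshh" already present; 2 new (h, l)
Total nodes = 8 + 9 + 6 + 6 + 0 + 0 + 1 + 8 + 1 + 1 + 2 + 6 + 4 + 0 + 2 + 2 = 56

56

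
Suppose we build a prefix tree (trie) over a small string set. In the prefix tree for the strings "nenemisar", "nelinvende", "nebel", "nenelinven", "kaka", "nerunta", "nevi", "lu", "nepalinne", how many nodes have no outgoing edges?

9

A leaf is a node with no children — equivalently, the end of a word that is not a proper prefix of any other stored word.
Those words: "kaka", "lu", "nebel", "nelinvende", "nenelinven", "nenemisar", "nepalinne", "nerunta", "nevi"
Leaf count: 9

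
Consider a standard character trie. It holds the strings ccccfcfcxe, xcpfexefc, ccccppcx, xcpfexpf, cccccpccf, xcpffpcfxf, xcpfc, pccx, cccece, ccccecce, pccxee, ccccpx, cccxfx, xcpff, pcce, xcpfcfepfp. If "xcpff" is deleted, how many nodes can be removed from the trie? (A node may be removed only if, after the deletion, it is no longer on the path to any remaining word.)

A node on "xcpff"'s path can go only if nothing else ends at it or branches off below it.
Every node on "xcpff" is still needed (e.g. by "xcpffpcfxf"), so nothing is freed.
Nodes removed: 0

0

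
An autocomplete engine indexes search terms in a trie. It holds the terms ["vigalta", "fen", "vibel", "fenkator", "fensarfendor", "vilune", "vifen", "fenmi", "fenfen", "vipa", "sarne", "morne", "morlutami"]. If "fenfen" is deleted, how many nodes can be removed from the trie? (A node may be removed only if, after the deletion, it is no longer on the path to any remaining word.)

After clearing the end-marker at "fenfen", prune upward until reaching a node still needed by another word.
The suffix "fen" (3 nodes) is used only by "fenfen"; the node for "fen" still has the child "k", so pruning stops there.
Nodes removed: 3

3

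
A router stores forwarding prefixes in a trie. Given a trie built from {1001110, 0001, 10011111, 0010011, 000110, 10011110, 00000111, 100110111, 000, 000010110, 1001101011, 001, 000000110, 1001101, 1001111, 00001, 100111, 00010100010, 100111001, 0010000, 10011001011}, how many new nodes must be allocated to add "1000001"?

The longest prefix of "1000001" already in the trie is "100" (length 3).
New nodes needed: |"1000001"| − 3 = 7 − 3 = 4.

4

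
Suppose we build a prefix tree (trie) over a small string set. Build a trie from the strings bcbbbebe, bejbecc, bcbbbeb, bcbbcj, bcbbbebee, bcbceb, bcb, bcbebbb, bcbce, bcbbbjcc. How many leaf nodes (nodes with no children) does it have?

6

A leaf is a node with no children — equivalently, the end of a word that is not a proper prefix of any other stored word.
Those words: "bcbbbebee", "bcbbbjcc", "bcbbcj", "bcbceb", "bcbebbb", "bejbecc"
Leaf count: 6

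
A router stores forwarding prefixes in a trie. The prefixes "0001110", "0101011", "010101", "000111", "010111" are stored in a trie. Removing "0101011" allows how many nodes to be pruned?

1

After clearing the end-marker at "0101011", prune upward until reaching a node still needed by another word.
The suffix "1" (1 node) is used only by "0101011"; "010101" is itself a stored word, so pruning stops there.
Nodes removed: 1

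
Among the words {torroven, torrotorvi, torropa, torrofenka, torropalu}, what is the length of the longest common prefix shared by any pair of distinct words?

7

Look for the deepest trie node that still has at least two words in its subtree.
e.g. "torropa" and "torropalu" share the prefix "torropa" of length 7; no pair shares a longer one.
Longest shared-prefix length: 7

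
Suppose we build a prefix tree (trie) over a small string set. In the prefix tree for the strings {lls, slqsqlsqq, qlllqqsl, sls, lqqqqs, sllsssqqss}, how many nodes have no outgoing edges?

6

Leaves are exactly the stored words that no other stored word extends.
Those words: "lls", "lqqqqs", "qlllqqsl", "sllsssqqss", "slqsqlsqq", "sls"
Leaf count: 6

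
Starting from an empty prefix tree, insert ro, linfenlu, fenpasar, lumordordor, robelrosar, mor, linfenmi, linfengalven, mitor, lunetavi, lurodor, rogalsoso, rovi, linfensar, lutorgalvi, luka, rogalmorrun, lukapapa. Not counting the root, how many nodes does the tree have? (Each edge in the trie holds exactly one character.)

For each word, the new-node count is its length minus the longest prefix already in the trie:
  "ro" → 2 new (r, o)
  "linfenlu" → 8 new (l, i, n, f, e, n, l, u)
  "fenpasar" → 8 new (f, e, n, p, a, s, a, r)
  "lumordordor" → prefix "l" already present; 10 new (u, m, o, r, d, o, r, d, o, r)
  "robelrosar" → prefix "ro" already present; 8 new (b, e, l, r, o, s, a, r)
  "mor" → 3 new (m, o, r)
  "linfenmi" → prefix "linfen" already present; 2 new (m, i)
  "linfengalven" → prefix "linfen" already present; 6 new (g, a, l, v, e, n)
  "mitor" → prefix "m" already present; 4 new (i, t, o, r)
  "lunetavi" → prefix "lu" already present; 6 new (n, e, t, a, v, i)
  "lurodor" → prefix "lu" already present; 5 new (r, o, d, o, r)
  "rogalsoso" → prefix "ro" already present; 7 new (g, a, l, s, o, s, o)
  "rovi" → prefix "ro" already present; 2 new (v, i)
  "linfensar" → prefix "linfen" already present; 3 new (s, a, r)
  "lutorgalvi" → prefix "lu" already present; 8 new (t, o, r, g, a, l, v, i)
  "luka" → prefix "lu" already present; 2 new (k, a)
  "rogalmorrun" → prefix "rogal" already present; 6 new (m, o, r, r, u, n)
  "lukapapa" → prefix "luka" already present; 4 new (p, a, p, a)
Total nodes = 2 + 8 + 8 + 10 + 8 + 3 + 2 + 6 + 4 + 6 + 5 + 7 + 2 + 3 + 8 + 2 + 6 + 4 = 94

94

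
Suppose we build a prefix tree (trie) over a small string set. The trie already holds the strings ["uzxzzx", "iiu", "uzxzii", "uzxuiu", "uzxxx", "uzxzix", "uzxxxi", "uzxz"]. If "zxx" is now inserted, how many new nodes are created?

3

"zxx" shares no prefix with any stored word, so all 3 characters open new nodes.
3 − 0 = 3 new nodes.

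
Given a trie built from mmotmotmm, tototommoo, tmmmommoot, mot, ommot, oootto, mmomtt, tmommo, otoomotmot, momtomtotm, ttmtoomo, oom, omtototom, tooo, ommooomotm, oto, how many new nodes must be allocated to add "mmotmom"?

The longest prefix of "mmotmom" already in the trie is "mmotmo" (length 6).
New nodes needed: |"mmotmom"| − 6 = 7 − 6 = 1.

1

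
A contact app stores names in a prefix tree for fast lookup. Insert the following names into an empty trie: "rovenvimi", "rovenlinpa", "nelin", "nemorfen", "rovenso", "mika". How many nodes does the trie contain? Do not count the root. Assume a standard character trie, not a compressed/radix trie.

31

Count nodes per top-level branch (shared prefixes stored once):
  'm'-branch (mika): 4 nodes
  'n'-branch (nelin, nemorfen): 11 nodes
  'r'-branch (rovenlinpa, rovenso, rovenvimi): 16 nodes
Sum: 31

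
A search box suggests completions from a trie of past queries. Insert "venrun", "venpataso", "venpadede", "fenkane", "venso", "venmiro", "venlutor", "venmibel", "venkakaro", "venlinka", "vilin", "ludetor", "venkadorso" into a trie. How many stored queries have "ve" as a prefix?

Traverse to the node for "ve", then collect every word in that subtree.
Matches: "venkadorso", "venkakaro", "venlinka", "venlutor", "venmibel", "venmiro", "venpadede", "venpataso", "venrun", "venso"
Count: 10

10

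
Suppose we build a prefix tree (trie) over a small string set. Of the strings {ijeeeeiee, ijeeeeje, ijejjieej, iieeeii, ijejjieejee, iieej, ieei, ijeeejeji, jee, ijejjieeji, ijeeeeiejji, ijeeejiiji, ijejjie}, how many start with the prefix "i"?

Traverse to the node for "i", then collect every word in that subtree.
Words under "i": ieei, iieeeii, iieej, ijeeeeiee, ijeeeeiejji, ijeeeeje, ijeeejeji, ijeeejiiji, ijejjie, ijejjieej, ijejjieejee, ijejjieeji
Count: 12

12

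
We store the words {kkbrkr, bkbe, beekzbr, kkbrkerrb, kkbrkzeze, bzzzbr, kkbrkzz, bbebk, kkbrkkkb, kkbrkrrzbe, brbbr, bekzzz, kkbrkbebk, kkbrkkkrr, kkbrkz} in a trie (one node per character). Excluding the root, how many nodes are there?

55

Insert word by word; a character creates a node only if that edge doesn't already exist:
  "kkbrkr" → 6 new (k, k, b, r, k, r)
  "bkbe" → 4 new (b, k, b, e)
  "beekzbr" → prefix "b" already present; 6 new (e, e, k, z, b, r)
  "kkbrkerrb" → prefix "kkbrk" already present; 4 new (e, r, r, b)
  "kkbrkzeze" → prefix "kkbrk" already present; 4 new (z, e, z, e)
  "bzzzbr" → prefix "b" already present; 5 new (z, z, z, b, r)
  "kkbrkzz" → prefix "kkbrkz" already present; 1 new (z)
  "bbebk" → prefix "b" already present; 4 new (b, e, b, k)
  "kkbrkkkb" → prefix "kkbrk" already present; 3 new (k, k, b)
  "kkbrkrrzbe" → prefix "kkbrkr" already present; 4 new (r, z, b, e)
  "brbbr" → prefix "b" already present; 4 new (r, b, b, r)
  "bekzzz" → prefix "be" already present; 4 new (k, z, z, z)
  "kkbrkbebk" → prefix "kkbrk" already present; 4 new (b, e, b, k)
  "kkbrkkkrr" → prefix "kkbrkkk" already present; 2 new (r, r)
  "kkbrkz" → prefix "kkbrkz" already present; 0 new (none)
Total nodes = 6 + 4 + 6 + 4 + 4 + 5 + 1 + 4 + 3 + 4 + 4 + 4 + 4 + 2 + 0 = 55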